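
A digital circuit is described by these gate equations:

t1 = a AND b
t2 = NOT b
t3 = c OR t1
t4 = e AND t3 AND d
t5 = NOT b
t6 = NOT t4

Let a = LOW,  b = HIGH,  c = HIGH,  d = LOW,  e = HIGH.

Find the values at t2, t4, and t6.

t1 = a AND b = LOW AND HIGH = LOW
t2 = NOT b = NOT HIGH = LOW
t3 = c OR t1 = HIGH OR LOW = HIGH
t4 = e AND t3 AND d = HIGH AND HIGH AND LOW = LOW
t6 = NOT t4 = NOT LOW = HIGH

t2 = LOW  t4 = LOW  t6 = HIGH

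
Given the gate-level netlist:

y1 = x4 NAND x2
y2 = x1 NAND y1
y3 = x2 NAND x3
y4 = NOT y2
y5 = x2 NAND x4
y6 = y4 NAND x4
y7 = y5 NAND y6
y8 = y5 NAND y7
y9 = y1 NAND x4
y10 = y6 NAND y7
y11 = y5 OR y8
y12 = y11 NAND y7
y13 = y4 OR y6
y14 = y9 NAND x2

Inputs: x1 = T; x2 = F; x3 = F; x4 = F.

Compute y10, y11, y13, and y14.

y1 = x4 NAND x2 = F NAND F = T
y2 = x1 NAND y1 = T NAND T = F
y4 = NOT y2 = NOT F = T
y5 = x2 NAND x4 = F NAND F = T
y6 = y4 NAND x4 = T NAND F = T
y7 = y5 NAND y6 = T NAND T = F
y8 = y5 NAND y7 = T NAND F = T
y9 = y1 NAND x4 = T NAND F = T
y10 = y6 NAND y7 = T NAND F = T
y11 = y5 OR y8 = T OR T = T
y13 = y4 OR y6 = T OR T = T
y14 = y9 NAND x2 = T NAND F = T

y10 = T  y11 = T  y13 = T  y14 = T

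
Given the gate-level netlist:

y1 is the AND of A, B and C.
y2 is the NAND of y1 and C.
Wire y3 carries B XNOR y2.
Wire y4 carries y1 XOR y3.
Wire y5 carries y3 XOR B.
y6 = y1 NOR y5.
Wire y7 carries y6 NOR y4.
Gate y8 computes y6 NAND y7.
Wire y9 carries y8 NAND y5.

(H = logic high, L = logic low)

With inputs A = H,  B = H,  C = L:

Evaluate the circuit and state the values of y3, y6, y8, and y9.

y3 = H; y6 = H; y8 = H; y9 = H

y1 = A AND B AND C = H AND H AND L = L
y2 = y1 NAND C = L NAND L = H
y3 = B XNOR y2 = H XNOR H = H
y4 = y1 XOR y3 = L XOR H = H
y5 = y3 XOR B = H XOR H = L
y6 = y1 NOR y5 = L NOR L = H
y7 = y6 NOR y4 = H NOR H = L
y8 = y6 NAND y7 = H NAND L = H
y9 = y8 NAND y5 = H NAND L = H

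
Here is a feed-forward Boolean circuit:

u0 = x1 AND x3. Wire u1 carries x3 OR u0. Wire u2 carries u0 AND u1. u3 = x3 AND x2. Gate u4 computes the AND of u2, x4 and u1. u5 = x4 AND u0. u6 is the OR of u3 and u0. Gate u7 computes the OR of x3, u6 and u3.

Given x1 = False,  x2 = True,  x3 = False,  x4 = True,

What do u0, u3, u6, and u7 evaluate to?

u0 = False  u3 = False  u6 = False  u7 = False

u0 = x1 AND x3 = False AND False = False
u3 = x3 AND x2 = False AND True = False
u6 = u3 OR u0 = False OR False = False
u7 = x3 OR u6 OR u3 = False OR False OR False = False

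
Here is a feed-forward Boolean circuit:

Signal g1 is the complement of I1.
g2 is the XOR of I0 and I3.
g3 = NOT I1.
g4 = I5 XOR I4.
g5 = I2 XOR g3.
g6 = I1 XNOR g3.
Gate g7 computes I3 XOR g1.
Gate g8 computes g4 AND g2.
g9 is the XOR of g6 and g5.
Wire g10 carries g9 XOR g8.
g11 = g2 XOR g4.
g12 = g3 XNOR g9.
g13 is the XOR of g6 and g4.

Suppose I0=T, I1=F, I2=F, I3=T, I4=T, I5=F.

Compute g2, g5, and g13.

g2 = F; g5 = T; g13 = T

g2 = I0 XOR I3 = T XOR T = F
g3 = NOT I1 = NOT F = T
g4 = I5 XOR I4 = F XOR T = T
g5 = I2 XOR g3 = F XOR T = T
g6 = I1 XNOR g3 = F XNOR T = F
g13 = g6 XOR g4 = F XOR T = T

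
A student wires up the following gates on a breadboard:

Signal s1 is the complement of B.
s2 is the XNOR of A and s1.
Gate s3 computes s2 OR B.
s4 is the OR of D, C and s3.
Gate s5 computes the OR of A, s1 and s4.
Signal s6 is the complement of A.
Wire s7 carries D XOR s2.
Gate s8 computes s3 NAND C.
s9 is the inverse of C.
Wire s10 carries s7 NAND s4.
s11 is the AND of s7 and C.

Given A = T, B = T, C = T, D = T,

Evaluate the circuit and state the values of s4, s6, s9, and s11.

s4 = T, s6 = F, s9 = F, s11 = T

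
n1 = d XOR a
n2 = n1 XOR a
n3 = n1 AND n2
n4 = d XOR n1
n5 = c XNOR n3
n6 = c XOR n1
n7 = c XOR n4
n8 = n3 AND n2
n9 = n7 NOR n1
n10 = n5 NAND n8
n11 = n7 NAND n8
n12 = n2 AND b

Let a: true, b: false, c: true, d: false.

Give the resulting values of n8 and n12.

n1 = d XOR a = false XOR true = true
n2 = n1 XOR a = true XOR true = false
n3 = n1 AND n2 = true AND false = false
n8 = n3 AND n2 = false AND false = false
n12 = n2 AND b = false AND false = false

n8 = false, n12 = false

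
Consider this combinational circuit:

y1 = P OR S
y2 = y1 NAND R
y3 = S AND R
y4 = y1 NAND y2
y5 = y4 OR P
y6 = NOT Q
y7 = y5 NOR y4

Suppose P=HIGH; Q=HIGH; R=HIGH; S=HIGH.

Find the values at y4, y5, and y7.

y1 = P OR S = HIGH OR HIGH = HIGH
y2 = y1 NAND R = HIGH NAND HIGH = LOW
y4 = y1 NAND y2 = HIGH NAND LOW = HIGH
y5 = y4 OR P = HIGH OR HIGH = HIGH
y7 = y5 NOR y4 = HIGH NOR HIGH = LOW

y4 = HIGH  y5 = HIGH  y7 = LOW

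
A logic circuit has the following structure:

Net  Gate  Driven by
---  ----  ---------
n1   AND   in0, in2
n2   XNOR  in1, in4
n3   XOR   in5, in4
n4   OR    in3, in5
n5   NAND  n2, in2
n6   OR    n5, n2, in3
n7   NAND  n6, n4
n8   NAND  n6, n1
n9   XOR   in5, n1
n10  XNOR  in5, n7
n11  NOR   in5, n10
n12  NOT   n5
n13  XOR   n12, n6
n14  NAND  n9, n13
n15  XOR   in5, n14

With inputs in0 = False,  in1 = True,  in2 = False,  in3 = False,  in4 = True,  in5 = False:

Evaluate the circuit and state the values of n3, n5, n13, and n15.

n3 = True  n5 = True  n13 = True  n15 = True

n1 = in0 AND in2 = False AND False = False
n2 = in1 XNOR in4 = True XNOR True = True
n3 = in5 XOR in4 = False XOR True = True
n5 = n2 NAND in2 = True NAND False = True
n6 = n5 OR n2 OR in3 = True OR True OR False = True
n9 = in5 XOR n1 = False XOR False = False
n12 = NOT n5 = NOT True = False
n13 = n12 XOR n6 = False XOR True = True
n14 = n9 NAND n13 = False NAND True = True
n15 = in5 XOR n14 = False XOR True = True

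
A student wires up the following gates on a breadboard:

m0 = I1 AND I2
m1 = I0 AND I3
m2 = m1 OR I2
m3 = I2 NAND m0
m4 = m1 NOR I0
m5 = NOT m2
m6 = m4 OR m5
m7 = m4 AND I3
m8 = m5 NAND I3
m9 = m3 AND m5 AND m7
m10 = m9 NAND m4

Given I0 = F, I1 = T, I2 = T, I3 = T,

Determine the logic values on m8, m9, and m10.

m8 = T; m9 = F; m10 = T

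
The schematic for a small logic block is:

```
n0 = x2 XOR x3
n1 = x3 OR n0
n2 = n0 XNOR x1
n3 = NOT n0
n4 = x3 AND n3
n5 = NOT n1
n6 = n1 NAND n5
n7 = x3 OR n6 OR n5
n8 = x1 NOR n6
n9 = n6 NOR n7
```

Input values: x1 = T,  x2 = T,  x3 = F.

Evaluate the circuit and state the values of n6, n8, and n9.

n0 = x2 XOR x3 = T XOR F = T
n1 = x3 OR n0 = F OR T = T
n5 = NOT n1 = NOT T = F
n6 = n1 NAND n5 = T NAND F = T
n7 = x3 OR n6 OR n5 = F OR T OR F = T
n8 = x1 NOR n6 = T NOR T = F
n9 = n6 NOR n7 = T NOR T = F

n6 = T, n8 = F, n9 = F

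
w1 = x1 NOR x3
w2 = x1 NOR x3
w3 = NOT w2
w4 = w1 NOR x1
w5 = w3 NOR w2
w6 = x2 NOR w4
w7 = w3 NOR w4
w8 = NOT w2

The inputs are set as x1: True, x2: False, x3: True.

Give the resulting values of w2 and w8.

w2 = x1 NOR x3 = True NOR True = False
w8 = NOT w2 = NOT False = True

w2 = False  w8 = True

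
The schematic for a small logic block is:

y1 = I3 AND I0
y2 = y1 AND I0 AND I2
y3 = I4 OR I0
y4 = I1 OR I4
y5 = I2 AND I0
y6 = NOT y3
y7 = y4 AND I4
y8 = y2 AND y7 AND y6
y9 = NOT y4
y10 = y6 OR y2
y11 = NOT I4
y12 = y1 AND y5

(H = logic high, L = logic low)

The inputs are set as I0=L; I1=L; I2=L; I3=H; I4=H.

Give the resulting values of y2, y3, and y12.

y1 = I3 AND I0 = H AND L = L
y2 = y1 AND I0 AND I2 = L AND L AND L = L
y3 = I4 OR I0 = H OR L = H
y5 = I2 AND I0 = L AND L = L
y12 = y1 AND y5 = L AND L = L

y2 = L, y3 = H, y12 = L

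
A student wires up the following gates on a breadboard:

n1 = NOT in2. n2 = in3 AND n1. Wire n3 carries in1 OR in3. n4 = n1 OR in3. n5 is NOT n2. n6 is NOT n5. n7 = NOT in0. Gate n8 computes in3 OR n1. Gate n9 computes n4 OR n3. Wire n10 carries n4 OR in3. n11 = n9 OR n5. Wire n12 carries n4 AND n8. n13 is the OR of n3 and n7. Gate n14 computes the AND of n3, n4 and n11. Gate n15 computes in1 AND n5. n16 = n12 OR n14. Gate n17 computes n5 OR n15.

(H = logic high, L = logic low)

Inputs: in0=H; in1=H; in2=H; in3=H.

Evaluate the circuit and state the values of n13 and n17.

n1 = NOT in2 = NOT H = L
n2 = in3 AND n1 = H AND L = L
n3 = in1 OR in3 = H OR H = H
n5 = NOT n2 = NOT L = H
n7 = NOT in0 = NOT H = L
n13 = n3 OR n7 = H OR L = H
n15 = in1 AND n5 = H AND H = H
n17 = n5 OR n15 = H OR H = H

n13 = H  n17 = H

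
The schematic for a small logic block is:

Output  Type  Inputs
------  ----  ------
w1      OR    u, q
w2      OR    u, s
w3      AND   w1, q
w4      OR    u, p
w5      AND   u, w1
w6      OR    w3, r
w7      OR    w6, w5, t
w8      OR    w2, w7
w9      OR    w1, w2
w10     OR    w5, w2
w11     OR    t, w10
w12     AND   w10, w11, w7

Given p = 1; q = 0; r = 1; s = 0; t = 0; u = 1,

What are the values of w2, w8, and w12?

w2 = 1  w8 = 1  w12 = 1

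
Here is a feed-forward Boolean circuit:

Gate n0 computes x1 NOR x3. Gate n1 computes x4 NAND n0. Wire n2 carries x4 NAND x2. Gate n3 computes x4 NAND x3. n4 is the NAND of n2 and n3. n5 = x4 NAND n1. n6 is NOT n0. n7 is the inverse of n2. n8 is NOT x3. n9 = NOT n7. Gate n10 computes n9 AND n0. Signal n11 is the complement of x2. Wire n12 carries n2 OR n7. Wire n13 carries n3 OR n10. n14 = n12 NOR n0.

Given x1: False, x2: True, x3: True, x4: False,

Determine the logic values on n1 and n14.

n1 = True, n14 = False

n0 = x1 NOR x3 = False NOR True = False
n1 = x4 NAND n0 = False NAND False = True
n2 = x4 NAND x2 = False NAND True = True
n7 = NOT n2 = NOT True = False
n12 = n2 OR n7 = True OR False = True
n14 = n12 NOR n0 = True NOR False = False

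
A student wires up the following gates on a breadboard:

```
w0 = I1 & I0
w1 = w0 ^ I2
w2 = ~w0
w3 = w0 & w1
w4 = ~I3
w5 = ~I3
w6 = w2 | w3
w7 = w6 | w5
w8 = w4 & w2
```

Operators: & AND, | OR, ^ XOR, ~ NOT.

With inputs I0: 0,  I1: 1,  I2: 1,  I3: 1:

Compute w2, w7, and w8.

w2 = 1, w7 = 1, w8 = 0

w0 = I1 AND I0 = 1 AND 0 = 0
w1 = w0 XOR I2 = 0 XOR 1 = 1
w2 = NOT w0 = NOT 0 = 1
w3 = w0 AND w1 = 0 AND 1 = 0
w4 = NOT I3 = NOT 1 = 0
w5 = NOT I3 = NOT 1 = 0
w6 = w2 OR w3 = 1 OR 0 = 1
w7 = w6 OR w5 = 1 OR 0 = 1
w8 = w4 AND w2 = 0 AND 1 = 0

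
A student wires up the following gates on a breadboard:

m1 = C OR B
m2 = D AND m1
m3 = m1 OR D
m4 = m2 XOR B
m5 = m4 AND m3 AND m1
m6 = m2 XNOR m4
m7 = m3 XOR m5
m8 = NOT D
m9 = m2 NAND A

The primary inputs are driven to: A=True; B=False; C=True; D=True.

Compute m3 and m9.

m3 = True, m9 = False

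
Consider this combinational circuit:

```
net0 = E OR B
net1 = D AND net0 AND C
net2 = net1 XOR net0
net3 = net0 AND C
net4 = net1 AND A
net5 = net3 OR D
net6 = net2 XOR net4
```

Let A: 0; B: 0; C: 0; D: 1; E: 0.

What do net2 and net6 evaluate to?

net0 = E OR B = 0 OR 0 = 0
net1 = D AND net0 AND C = 1 AND 0 AND 0 = 0
net2 = net1 XOR net0 = 0 XOR 0 = 0
net4 = net1 AND A = 0 AND 0 = 0
net6 = net2 XOR net4 = 0 XOR 0 = 0

net2 = 0; net6 = 0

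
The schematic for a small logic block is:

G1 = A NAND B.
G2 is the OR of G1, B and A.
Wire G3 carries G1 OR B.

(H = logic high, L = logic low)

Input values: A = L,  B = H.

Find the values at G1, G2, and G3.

G1 = H  G2 = H  G3 = H

G1 = A NAND B = L NAND H = H
G2 = G1 OR B OR A = H OR H OR L = H
G3 = G1 OR B = H OR H = H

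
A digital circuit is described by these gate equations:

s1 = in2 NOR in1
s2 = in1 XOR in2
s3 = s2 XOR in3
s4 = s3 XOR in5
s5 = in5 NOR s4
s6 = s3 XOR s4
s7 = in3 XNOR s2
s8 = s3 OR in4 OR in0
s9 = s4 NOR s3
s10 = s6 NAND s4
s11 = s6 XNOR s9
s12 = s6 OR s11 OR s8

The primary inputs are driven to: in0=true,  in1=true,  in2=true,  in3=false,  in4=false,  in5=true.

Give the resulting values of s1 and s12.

s1 = in2 NOR in1 = true NOR true = false
s2 = in1 XOR in2 = true XOR true = false
s3 = s2 XOR in3 = false XOR false = false
s4 = s3 XOR in5 = false XOR true = true
s6 = s3 XOR s4 = false XOR true = true
s8 = s3 OR in4 OR in0 = false OR false OR true = true
s9 = s4 NOR s3 = true NOR false = false
s11 = s6 XNOR s9 = true XNOR false = false
s12 = s6 OR s11 OR s8 = true OR false OR true = true

s1 = false; s12 = true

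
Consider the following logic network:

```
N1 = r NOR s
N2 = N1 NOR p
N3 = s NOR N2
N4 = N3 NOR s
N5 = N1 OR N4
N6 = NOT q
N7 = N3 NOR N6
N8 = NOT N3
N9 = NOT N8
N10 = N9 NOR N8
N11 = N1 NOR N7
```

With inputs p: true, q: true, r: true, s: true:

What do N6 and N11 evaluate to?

N1 = r NOR s = true NOR true = false
N2 = N1 NOR p = false NOR true = false
N3 = s NOR N2 = true NOR false = false
N6 = NOT q = NOT true = false
N7 = N3 NOR N6 = false NOR false = true
N11 = N1 NOR N7 = false NOR true = false

N6 = false, N11 = false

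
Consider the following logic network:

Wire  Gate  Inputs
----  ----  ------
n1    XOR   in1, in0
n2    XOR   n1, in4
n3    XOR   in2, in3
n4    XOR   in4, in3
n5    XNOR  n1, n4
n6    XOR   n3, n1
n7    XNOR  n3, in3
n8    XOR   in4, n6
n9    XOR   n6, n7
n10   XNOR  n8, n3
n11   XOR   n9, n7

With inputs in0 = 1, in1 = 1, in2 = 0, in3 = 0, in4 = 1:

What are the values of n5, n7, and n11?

n1 = in1 XOR in0 = 1 XOR 1 = 0
n3 = in2 XOR in3 = 0 XOR 0 = 0
n4 = in4 XOR in3 = 1 XOR 0 = 1
n5 = n1 XNOR n4 = 0 XNOR 1 = 0
n6 = n3 XOR n1 = 0 XOR 0 = 0
n7 = n3 XNOR in3 = 0 XNOR 0 = 1
n9 = n6 XOR n7 = 0 XOR 1 = 1
n11 = n9 XOR n7 = 1 XOR 1 = 0

n5 = 0, n7 = 1, n11 = 0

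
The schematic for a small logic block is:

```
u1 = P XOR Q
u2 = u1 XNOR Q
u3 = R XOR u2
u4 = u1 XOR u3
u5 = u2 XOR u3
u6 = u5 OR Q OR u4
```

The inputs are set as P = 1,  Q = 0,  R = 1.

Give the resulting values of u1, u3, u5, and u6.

u1 = P XOR Q = 1 XOR 0 = 1
u2 = u1 XNOR Q = 1 XNOR 0 = 0
u3 = R XOR u2 = 1 XOR 0 = 1
u4 = u1 XOR u3 = 1 XOR 1 = 0
u5 = u2 XOR u3 = 0 XOR 1 = 1
u6 = u5 OR Q OR u4 = 1 OR 0 OR 0 = 1

u1 = 1; u3 = 1; u5 = 1; u6 = 1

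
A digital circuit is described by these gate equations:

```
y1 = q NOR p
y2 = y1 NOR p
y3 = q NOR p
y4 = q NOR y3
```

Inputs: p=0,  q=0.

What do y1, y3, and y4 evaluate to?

y1 = 1, y3 = 1, y4 = 0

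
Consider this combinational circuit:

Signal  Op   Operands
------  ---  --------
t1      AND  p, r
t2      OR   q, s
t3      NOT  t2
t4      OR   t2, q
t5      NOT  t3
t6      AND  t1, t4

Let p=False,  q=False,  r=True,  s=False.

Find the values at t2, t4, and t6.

t2 = False, t4 = False, t6 = False

t1 = p AND r = False AND True = False
t2 = q OR s = False OR False = False
t4 = t2 OR q = False OR False = False
t6 = t1 AND t4 = False AND False = False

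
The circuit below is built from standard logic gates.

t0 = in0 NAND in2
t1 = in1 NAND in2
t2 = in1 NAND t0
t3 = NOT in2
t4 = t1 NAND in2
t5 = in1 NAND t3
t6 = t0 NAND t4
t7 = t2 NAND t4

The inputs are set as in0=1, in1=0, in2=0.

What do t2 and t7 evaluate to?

t0 = in0 NAND in2 = 1 NAND 0 = 1
t1 = in1 NAND in2 = 0 NAND 0 = 1
t2 = in1 NAND t0 = 0 NAND 1 = 1
t4 = t1 NAND in2 = 1 NAND 0 = 1
t7 = t2 NAND t4 = 1 NAND 1 = 0

t2 = 1, t7 = 0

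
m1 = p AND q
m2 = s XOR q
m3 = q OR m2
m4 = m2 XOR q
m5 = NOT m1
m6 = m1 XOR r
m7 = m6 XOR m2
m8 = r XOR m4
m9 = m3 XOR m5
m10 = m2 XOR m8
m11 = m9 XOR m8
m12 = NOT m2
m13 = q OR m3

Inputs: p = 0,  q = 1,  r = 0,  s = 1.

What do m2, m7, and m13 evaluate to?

m1 = p AND q = 0 AND 1 = 0
m2 = s XOR q = 1 XOR 1 = 0
m3 = q OR m2 = 1 OR 0 = 1
m6 = m1 XOR r = 0 XOR 0 = 0
m7 = m6 XOR m2 = 0 XOR 0 = 0
m13 = q OR m3 = 1 OR 1 = 1

m2 = 0, m7 = 0, m13 = 1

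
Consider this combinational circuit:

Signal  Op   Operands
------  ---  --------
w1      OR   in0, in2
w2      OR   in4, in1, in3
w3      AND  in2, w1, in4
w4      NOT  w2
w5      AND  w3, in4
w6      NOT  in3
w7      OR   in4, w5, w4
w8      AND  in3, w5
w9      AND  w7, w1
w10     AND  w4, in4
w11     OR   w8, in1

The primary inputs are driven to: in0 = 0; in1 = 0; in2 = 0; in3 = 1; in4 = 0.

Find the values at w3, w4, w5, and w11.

w1 = in0 OR in2 = 0 OR 0 = 0
w2 = in4 OR in1 OR in3 = 0 OR 0 OR 1 = 1
w3 = in2 AND w1 AND in4 = 0 AND 0 AND 0 = 0
w4 = NOT w2 = NOT 1 = 0
w5 = w3 AND in4 = 0 AND 0 = 0
w8 = in3 AND w5 = 1 AND 0 = 0
w11 = w8 OR in1 = 0 OR 0 = 0

w3 = 0; w4 = 0; w5 = 0; w11 = 0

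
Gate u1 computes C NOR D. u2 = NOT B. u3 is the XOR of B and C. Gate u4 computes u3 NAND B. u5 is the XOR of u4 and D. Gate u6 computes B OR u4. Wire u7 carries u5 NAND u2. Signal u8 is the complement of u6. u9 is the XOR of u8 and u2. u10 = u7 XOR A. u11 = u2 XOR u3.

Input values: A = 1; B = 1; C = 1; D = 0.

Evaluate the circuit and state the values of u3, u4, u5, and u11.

u2 = NOT B = NOT 1 = 0
u3 = B XOR C = 1 XOR 1 = 0
u4 = u3 NAND B = 0 NAND 1 = 1
u5 = u4 XOR D = 1 XOR 0 = 1
u11 = u2 XOR u3 = 0 XOR 0 = 0

u3 = 0, u4 = 1, u5 = 1, u11 = 0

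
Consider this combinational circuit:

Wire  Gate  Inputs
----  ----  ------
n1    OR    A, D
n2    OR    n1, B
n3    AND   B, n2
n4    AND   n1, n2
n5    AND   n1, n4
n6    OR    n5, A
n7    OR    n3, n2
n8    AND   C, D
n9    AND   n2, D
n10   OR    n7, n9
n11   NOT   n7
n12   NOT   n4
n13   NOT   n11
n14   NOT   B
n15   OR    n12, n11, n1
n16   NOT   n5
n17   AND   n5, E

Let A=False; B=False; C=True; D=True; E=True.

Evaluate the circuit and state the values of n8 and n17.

n1 = A OR D = False OR True = True
n2 = n1 OR B = True OR False = True
n4 = n1 AND n2 = True AND True = True
n5 = n1 AND n4 = True AND True = True
n8 = C AND D = True AND True = True
n17 = n5 AND E = True AND True = True

n8 = True  n17 = True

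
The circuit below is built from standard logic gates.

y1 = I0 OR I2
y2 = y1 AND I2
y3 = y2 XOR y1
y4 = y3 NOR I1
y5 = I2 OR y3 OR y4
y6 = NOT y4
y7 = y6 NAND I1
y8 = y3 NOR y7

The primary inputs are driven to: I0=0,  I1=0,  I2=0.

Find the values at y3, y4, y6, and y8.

y3 = 0  y4 = 1  y6 = 0  y8 = 0

y1 = I0 OR I2 = 0 OR 0 = 0
y2 = y1 AND I2 = 0 AND 0 = 0
y3 = y2 XOR y1 = 0 XOR 0 = 0
y4 = y3 NOR I1 = 0 NOR 0 = 1
y6 = NOT y4 = NOT 1 = 0
y7 = y6 NAND I1 = 0 NAND 0 = 1
y8 = y3 NOR y7 = 0 NOR 1 = 0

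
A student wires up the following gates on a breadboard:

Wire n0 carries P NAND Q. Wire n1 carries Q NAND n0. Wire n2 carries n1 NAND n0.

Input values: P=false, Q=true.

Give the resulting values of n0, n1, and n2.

n0 = P NAND Q = false NAND true = true
n1 = Q NAND n0 = true NAND true = false
n2 = n1 NAND n0 = false NAND true = true

n0 = true, n1 = false, n2 = true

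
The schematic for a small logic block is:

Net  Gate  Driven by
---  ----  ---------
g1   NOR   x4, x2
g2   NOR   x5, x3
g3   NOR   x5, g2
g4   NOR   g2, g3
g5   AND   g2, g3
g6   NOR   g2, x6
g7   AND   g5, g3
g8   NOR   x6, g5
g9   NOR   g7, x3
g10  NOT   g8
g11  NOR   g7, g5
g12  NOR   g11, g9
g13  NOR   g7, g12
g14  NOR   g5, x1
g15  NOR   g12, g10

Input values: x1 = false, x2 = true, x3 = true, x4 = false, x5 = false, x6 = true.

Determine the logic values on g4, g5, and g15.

g2 = x5 NOR x3 = false NOR true = false
g3 = x5 NOR g2 = false NOR false = true
g4 = g2 NOR g3 = false NOR true = false
g5 = g2 AND g3 = false AND true = false
g7 = g5 AND g3 = false AND true = false
g8 = x6 NOR g5 = true NOR false = false
g9 = g7 NOR x3 = false NOR true = false
g10 = NOT g8 = NOT false = true
g11 = g7 NOR g5 = false NOR false = true
g12 = g11 NOR g9 = true NOR false = false
g15 = g12 NOR g10 = false NOR true = false

g4 = false  g5 = false  g15 = false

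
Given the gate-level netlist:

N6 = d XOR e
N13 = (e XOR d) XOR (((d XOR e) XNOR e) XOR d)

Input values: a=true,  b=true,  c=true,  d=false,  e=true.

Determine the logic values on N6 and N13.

N6 = true, N13 = false

N6 = false XOR true = true
N13 = (true XOR false) XOR (((false XOR true) XNOR true) XOR false) = false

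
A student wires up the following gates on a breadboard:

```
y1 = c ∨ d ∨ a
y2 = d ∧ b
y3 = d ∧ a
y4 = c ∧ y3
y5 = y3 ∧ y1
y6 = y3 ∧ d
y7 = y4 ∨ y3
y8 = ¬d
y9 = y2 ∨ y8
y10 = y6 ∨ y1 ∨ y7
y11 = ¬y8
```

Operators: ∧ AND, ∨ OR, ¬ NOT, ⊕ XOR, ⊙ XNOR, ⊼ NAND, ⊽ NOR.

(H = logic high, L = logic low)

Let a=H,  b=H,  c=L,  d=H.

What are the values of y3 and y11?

y3 = H; y11 = H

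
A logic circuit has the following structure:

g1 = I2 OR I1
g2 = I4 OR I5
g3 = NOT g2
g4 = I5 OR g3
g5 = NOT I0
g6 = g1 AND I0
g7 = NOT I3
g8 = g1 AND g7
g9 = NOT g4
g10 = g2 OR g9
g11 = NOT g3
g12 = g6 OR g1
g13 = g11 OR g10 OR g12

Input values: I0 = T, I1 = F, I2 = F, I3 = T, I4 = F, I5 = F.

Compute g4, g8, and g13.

g4 = T, g8 = F, g13 = F

g1 = I2 OR I1 = F OR F = F
g2 = I4 OR I5 = F OR F = F
g3 = NOT g2 = NOT F = T
g4 = I5 OR g3 = F OR T = T
g6 = g1 AND I0 = F AND T = F
g7 = NOT I3 = NOT T = F
g8 = g1 AND g7 = F AND F = F
g9 = NOT g4 = NOT T = F
g10 = g2 OR g9 = F OR F = F
g11 = NOT g3 = NOT T = F
g12 = g6 OR g1 = F OR F = F
g13 = g11 OR g10 OR g12 = F OR F OR F = F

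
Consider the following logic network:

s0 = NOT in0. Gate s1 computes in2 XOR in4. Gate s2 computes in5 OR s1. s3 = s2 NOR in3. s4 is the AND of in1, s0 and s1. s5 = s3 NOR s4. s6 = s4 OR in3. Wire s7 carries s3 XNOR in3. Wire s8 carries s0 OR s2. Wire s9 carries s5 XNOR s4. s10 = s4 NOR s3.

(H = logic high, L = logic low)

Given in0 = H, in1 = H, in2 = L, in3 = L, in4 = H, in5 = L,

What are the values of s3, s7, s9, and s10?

s3 = L, s7 = H, s9 = L, s10 = H

s0 = NOT in0 = NOT H = L
s1 = in2 XOR in4 = L XOR H = H
s2 = in5 OR s1 = L OR H = H
s3 = s2 NOR in3 = H NOR L = L
s4 = in1 AND s0 AND s1 = H AND L AND H = L
s5 = s3 NOR s4 = L NOR L = H
s7 = s3 XNOR in3 = L XNOR L = H
s9 = s5 XNOR s4 = H XNOR L = L
s10 = s4 NOR s3 = L NOR L = H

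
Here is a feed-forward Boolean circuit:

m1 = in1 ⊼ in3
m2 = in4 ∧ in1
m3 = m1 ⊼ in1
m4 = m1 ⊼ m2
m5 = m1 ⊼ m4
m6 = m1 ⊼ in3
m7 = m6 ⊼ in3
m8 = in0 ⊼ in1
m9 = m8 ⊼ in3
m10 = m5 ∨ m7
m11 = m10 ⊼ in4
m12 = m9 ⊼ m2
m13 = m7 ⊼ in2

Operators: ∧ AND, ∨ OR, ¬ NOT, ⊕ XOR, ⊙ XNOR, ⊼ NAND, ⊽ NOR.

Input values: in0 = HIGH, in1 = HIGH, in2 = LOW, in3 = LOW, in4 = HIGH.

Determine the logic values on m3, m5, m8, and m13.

m3 = LOW; m5 = HIGH; m8 = LOW; m13 = HIGH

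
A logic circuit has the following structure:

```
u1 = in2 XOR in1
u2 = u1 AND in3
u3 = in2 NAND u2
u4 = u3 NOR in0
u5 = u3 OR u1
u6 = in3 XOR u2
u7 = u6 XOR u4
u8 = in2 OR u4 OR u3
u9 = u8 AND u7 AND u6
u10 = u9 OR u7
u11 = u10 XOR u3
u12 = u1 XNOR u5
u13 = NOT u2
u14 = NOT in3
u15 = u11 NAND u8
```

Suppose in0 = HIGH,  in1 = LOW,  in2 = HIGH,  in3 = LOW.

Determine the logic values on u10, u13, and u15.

u10 = LOW  u13 = HIGH  u15 = LOW

u1 = in2 XOR in1 = HIGH XOR LOW = HIGH
u2 = u1 AND in3 = HIGH AND LOW = LOW
u3 = in2 NAND u2 = HIGH NAND LOW = HIGH
u4 = u3 NOR in0 = HIGH NOR HIGH = LOW
u6 = in3 XOR u2 = LOW XOR LOW = LOW
u7 = u6 XOR u4 = LOW XOR LOW = LOW
u8 = in2 OR u4 OR u3 = HIGH OR LOW OR HIGH = HIGH
u9 = u8 AND u7 AND u6 = HIGH AND LOW AND LOW = LOW
u10 = u9 OR u7 = LOW OR LOW = LOW
u11 = u10 XOR u3 = LOW XOR HIGH = HIGH
u13 = NOT u2 = NOT LOW = HIGH
u15 = u11 NAND u8 = HIGH NAND HIGH = LOW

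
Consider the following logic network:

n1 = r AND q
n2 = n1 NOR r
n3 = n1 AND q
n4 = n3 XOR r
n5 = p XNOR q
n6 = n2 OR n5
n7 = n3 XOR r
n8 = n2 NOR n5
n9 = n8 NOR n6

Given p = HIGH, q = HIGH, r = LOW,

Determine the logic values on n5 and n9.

n1 = r AND q = LOW AND HIGH = LOW
n2 = n1 NOR r = LOW NOR LOW = HIGH
n5 = p XNOR q = HIGH XNOR HIGH = HIGH
n6 = n2 OR n5 = HIGH OR HIGH = HIGH
n8 = n2 NOR n5 = HIGH NOR HIGH = LOW
n9 = n8 NOR n6 = LOW NOR HIGH = LOW

n5 = HIGH; n9 = LOW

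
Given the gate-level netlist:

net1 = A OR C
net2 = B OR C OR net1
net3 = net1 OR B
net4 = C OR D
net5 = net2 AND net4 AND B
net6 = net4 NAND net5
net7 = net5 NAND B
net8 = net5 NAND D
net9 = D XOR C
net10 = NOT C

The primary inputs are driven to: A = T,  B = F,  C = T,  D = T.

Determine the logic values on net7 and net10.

net7 = T, net10 = F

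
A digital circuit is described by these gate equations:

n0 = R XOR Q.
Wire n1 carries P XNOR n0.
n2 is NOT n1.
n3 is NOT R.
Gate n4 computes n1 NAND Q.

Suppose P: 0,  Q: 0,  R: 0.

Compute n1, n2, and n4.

n0 = R XOR Q = 0 XOR 0 = 0
n1 = P XNOR n0 = 0 XNOR 0 = 1
n2 = NOT n1 = NOT 1 = 0
n4 = n1 NAND Q = 1 NAND 0 = 1

n1 = 1, n2 = 0, n4 = 1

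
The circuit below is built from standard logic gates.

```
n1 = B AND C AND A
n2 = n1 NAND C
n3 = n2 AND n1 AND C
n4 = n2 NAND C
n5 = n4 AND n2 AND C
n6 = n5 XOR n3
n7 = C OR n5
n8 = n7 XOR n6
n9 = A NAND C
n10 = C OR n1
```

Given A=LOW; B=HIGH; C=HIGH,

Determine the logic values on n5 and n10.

n1 = B AND C AND A = HIGH AND HIGH AND LOW = LOW
n2 = n1 NAND C = LOW NAND HIGH = HIGH
n4 = n2 NAND C = HIGH NAND HIGH = LOW
n5 = n4 AND n2 AND C = LOW AND HIGH AND HIGH = LOW
n10 = C OR n1 = HIGH OR LOW = HIGH

n5 = LOW  n10 = HIGH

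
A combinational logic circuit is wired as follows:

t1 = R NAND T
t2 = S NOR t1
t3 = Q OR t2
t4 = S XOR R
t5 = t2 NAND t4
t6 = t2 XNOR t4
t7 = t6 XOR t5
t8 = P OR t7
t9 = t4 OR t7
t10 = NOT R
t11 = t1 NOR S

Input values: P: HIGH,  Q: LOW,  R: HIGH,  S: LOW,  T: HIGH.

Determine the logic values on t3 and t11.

t3 = HIGH  t11 = HIGH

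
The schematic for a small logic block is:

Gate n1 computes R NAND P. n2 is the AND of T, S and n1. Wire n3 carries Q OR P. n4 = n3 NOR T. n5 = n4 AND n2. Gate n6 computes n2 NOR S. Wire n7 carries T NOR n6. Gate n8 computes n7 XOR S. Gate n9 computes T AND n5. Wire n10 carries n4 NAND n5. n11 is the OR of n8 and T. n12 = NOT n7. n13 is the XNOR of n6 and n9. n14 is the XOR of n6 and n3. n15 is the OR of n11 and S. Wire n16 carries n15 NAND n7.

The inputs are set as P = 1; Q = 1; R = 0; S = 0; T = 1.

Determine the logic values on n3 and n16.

n1 = R NAND P = 0 NAND 1 = 1
n2 = T AND S AND n1 = 1 AND 0 AND 1 = 0
n3 = Q OR P = 1 OR 1 = 1
n6 = n2 NOR S = 0 NOR 0 = 1
n7 = T NOR n6 = 1 NOR 1 = 0
n8 = n7 XOR S = 0 XOR 0 = 0
n11 = n8 OR T = 0 OR 1 = 1
n15 = n11 OR S = 1 OR 0 = 1
n16 = n15 NAND n7 = 1 NAND 0 = 1

n3 = 1; n16 = 1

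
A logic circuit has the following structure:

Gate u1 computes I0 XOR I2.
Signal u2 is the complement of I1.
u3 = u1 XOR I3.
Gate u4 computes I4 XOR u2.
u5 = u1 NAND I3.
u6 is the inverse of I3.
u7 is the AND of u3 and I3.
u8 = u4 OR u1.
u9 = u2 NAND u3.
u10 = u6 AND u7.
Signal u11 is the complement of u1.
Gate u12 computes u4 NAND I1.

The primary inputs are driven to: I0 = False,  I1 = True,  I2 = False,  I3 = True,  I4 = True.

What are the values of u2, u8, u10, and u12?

u2 = False, u8 = True, u10 = False, u12 = False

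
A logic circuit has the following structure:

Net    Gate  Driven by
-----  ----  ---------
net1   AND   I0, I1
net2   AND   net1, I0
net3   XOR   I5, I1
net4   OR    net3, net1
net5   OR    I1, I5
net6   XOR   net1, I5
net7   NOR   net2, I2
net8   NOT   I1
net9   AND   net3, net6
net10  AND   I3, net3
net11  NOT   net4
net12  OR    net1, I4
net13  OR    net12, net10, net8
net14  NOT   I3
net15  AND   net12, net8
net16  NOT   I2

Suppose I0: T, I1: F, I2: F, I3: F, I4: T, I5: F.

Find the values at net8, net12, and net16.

net8 = T, net12 = T, net16 = T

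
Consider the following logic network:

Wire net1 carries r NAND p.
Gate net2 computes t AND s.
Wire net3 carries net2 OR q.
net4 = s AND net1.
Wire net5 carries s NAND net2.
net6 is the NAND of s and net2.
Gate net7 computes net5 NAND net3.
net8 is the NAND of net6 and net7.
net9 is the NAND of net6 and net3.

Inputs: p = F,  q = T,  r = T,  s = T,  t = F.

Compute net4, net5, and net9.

net4 = T; net5 = T; net9 = F

net1 = r NAND p = T NAND F = T
net2 = t AND s = F AND T = F
net3 = net2 OR q = F OR T = T
net4 = s AND net1 = T AND T = T
net5 = s NAND net2 = T NAND F = T
net6 = s NAND net2 = T NAND F = T
net9 = net6 NAND net3 = T NAND T = F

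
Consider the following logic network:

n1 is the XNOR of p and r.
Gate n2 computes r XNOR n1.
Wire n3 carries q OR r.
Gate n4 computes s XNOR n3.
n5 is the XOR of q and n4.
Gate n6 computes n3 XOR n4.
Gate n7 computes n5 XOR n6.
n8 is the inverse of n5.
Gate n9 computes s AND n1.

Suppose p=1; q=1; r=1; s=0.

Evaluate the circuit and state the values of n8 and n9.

n8 = 0, n9 = 0

n1 = p XNOR r = 1 XNOR 1 = 1
n3 = q OR r = 1 OR 1 = 1
n4 = s XNOR n3 = 0 XNOR 1 = 0
n5 = q XOR n4 = 1 XOR 0 = 1
n8 = NOT n5 = NOT 1 = 0
n9 = s AND n1 = 0 AND 1 = 0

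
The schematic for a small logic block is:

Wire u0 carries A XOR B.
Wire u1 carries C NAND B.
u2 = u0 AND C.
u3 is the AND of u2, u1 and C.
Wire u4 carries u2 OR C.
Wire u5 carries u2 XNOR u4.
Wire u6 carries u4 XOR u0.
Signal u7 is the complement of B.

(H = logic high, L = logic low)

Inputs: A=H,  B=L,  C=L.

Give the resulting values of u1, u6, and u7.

u0 = A XOR B = H XOR L = H
u1 = C NAND B = L NAND L = H
u2 = u0 AND C = H AND L = L
u4 = u2 OR C = L OR L = L
u6 = u4 XOR u0 = L XOR H = H
u7 = NOT B = NOT L = H

u1 = H  u6 = H  u7 = H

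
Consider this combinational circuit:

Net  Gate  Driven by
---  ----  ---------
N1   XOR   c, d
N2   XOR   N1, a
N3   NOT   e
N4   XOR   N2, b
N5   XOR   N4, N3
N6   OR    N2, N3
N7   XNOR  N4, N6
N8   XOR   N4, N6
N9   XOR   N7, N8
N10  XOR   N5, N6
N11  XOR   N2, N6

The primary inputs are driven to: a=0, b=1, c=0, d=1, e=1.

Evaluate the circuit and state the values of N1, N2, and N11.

N1 = 1, N2 = 1, N11 = 0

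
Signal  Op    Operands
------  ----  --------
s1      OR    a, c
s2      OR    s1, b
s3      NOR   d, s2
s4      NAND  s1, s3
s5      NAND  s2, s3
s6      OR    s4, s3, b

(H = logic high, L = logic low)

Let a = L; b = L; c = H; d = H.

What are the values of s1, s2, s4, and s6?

s1 = a OR c = L OR H = H
s2 = s1 OR b = H OR L = H
s3 = d NOR s2 = H NOR H = L
s4 = s1 NAND s3 = H NAND L = H
s6 = s4 OR s3 OR b = H OR L OR L = H

s1 = H, s2 = H, s4 = H, s6 = H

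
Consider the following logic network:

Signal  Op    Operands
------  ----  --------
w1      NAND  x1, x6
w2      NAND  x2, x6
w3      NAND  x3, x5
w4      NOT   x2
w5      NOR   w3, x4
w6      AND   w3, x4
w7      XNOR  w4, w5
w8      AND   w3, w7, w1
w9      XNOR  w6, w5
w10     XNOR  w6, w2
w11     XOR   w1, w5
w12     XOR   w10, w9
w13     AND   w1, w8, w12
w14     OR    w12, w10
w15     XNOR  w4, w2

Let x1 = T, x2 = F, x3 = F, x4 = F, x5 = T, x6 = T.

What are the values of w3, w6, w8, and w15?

w3 = T  w6 = F  w8 = F  w15 = T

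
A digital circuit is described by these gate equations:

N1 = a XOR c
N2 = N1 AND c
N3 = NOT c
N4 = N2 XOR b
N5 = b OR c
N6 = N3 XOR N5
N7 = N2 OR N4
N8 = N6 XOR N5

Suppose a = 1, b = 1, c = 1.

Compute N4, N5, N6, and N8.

N4 = 1, N5 = 1, N6 = 1, N8 = 0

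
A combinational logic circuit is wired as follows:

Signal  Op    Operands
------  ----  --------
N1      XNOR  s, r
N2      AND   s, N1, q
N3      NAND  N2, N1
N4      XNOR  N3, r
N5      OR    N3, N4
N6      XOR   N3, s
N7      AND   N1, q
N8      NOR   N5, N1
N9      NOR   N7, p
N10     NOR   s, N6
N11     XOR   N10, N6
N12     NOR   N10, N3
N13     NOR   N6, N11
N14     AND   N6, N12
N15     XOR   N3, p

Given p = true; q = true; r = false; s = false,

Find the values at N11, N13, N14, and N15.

N1 = s XNOR r = false XNOR false = true
N2 = s AND N1 AND q = false AND true AND true = false
N3 = N2 NAND N1 = false NAND true = true
N6 = N3 XOR s = true XOR false = true
N10 = s NOR N6 = false NOR true = false
N11 = N10 XOR N6 = false XOR true = true
N12 = N10 NOR N3 = false NOR true = false
N13 = N6 NOR N11 = true NOR true = false
N14 = N6 AND N12 = true AND false = false
N15 = N3 XOR p = true XOR true = false

N11 = true; N13 = false; N14 = false; N15 = false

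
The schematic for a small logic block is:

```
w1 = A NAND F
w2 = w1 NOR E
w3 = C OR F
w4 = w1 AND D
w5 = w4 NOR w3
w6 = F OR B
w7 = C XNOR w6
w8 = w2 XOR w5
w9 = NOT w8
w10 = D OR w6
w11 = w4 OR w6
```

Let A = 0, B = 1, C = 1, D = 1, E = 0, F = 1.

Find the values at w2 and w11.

w1 = A NAND F = 0 NAND 1 = 1
w2 = w1 NOR E = 1 NOR 0 = 0
w4 = w1 AND D = 1 AND 1 = 1
w6 = F OR B = 1 OR 1 = 1
w11 = w4 OR w6 = 1 OR 1 = 1

w2 = 0; w11 = 1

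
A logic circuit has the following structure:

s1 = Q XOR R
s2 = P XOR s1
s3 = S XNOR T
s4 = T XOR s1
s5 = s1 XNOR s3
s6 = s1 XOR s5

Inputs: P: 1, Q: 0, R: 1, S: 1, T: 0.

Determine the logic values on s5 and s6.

s5 = 0  s6 = 1

s1 = Q XOR R = 0 XOR 1 = 1
s3 = S XNOR T = 1 XNOR 0 = 0
s5 = s1 XNOR s3 = 1 XNOR 0 = 0
s6 = s1 XOR s5 = 1 XOR 0 = 1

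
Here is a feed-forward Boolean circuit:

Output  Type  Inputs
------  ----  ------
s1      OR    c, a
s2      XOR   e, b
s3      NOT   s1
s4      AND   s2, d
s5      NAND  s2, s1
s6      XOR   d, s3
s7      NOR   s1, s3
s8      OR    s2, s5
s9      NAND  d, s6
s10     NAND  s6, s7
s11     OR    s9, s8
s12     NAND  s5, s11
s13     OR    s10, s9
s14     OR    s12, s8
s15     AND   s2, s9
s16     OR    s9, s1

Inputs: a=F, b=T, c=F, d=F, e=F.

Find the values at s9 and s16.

s9 = T, s16 = T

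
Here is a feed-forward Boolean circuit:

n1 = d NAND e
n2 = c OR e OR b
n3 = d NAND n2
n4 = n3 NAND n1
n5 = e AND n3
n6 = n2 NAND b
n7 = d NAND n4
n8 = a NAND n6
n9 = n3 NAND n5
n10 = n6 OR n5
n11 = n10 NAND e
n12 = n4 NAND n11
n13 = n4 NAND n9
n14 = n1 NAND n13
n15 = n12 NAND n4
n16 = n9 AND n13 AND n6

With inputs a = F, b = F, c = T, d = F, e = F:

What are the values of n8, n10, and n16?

n1 = d NAND e = F NAND F = T
n2 = c OR e OR b = T OR F OR F = T
n3 = d NAND n2 = F NAND T = T
n4 = n3 NAND n1 = T NAND T = F
n5 = e AND n3 = F AND T = F
n6 = n2 NAND b = T NAND F = T
n8 = a NAND n6 = F NAND T = T
n9 = n3 NAND n5 = T NAND F = T
n10 = n6 OR n5 = T OR F = T
n13 = n4 NAND n9 = F NAND T = T
n16 = n9 AND n13 AND n6 = T AND T AND T = T

n8 = T; n10 = T; n16 = T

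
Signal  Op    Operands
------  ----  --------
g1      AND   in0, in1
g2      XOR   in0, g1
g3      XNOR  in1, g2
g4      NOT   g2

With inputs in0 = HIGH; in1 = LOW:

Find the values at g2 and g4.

g2 = HIGH; g4 = LOW

g1 = in0 AND in1 = HIGH AND LOW = LOW
g2 = in0 XOR g1 = HIGH XOR LOW = HIGH
g4 = NOT g2 = NOT HIGH = LOW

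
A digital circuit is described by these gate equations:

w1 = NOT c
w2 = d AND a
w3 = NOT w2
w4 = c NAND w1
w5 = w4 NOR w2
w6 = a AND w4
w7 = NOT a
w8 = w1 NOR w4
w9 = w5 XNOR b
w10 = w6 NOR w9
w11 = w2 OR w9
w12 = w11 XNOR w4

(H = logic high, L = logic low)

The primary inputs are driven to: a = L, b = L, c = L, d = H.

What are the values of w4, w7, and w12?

w4 = H, w7 = H, w12 = H

w1 = NOT c = NOT L = H
w2 = d AND a = H AND L = L
w4 = c NAND w1 = L NAND H = H
w5 = w4 NOR w2 = H NOR L = L
w7 = NOT a = NOT L = H
w9 = w5 XNOR b = L XNOR L = H
w11 = w2 OR w9 = L OR H = H
w12 = w11 XNOR w4 = H XNOR H = H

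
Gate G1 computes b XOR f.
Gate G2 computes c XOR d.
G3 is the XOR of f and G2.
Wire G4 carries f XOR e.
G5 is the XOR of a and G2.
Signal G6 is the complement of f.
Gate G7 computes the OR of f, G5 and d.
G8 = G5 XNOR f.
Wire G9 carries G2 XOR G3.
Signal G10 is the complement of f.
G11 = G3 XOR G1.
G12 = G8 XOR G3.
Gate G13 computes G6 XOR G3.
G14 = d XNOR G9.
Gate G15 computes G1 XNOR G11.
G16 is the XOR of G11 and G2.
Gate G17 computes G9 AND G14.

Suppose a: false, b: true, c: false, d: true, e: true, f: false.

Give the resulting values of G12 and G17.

G12 = true; G17 = false

G2 = c XOR d = false XOR true = true
G3 = f XOR G2 = false XOR true = true
G5 = a XOR G2 = false XOR true = true
G8 = G5 XNOR f = true XNOR false = false
G9 = G2 XOR G3 = true XOR true = false
G12 = G8 XOR G3 = false XOR true = true
G14 = d XNOR G9 = true XNOR false = false
G17 = G9 AND G14 = false AND false = false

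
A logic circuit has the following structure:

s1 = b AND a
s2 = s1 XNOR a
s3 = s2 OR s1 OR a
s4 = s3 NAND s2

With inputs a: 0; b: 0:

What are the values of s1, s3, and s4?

s1 = 0, s3 = 1, s4 = 0

s1 = b AND a = 0 AND 0 = 0
s2 = s1 XNOR a = 0 XNOR 0 = 1
s3 = s2 OR s1 OR a = 1 OR 0 OR 0 = 1
s4 = s3 NAND s2 = 1 NAND 1 = 0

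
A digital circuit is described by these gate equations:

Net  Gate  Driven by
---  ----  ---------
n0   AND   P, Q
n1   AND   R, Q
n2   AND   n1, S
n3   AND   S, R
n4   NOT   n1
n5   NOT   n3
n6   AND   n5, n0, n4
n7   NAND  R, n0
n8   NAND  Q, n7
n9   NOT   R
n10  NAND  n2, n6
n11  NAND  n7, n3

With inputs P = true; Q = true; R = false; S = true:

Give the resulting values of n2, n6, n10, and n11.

n2 = false  n6 = true  n10 = true  n11 = true

n0 = P AND Q = true AND true = true
n1 = R AND Q = false AND true = false
n2 = n1 AND S = false AND true = false
n3 = S AND R = true AND false = false
n4 = NOT n1 = NOT false = true
n5 = NOT n3 = NOT false = true
n6 = n5 AND n0 AND n4 = true AND true AND true = true
n7 = R NAND n0 = false NAND true = true
n10 = n2 NAND n6 = false NAND true = true
n11 = n7 NAND n3 = true NAND false = true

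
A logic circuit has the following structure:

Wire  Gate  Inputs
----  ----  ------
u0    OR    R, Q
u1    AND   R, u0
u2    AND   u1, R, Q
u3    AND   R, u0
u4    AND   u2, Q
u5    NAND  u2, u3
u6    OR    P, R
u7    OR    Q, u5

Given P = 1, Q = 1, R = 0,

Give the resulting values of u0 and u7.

u0 = R OR Q = 0 OR 1 = 1
u1 = R AND u0 = 0 AND 1 = 0
u2 = u1 AND R AND Q = 0 AND 0 AND 1 = 0
u3 = R AND u0 = 0 AND 1 = 0
u5 = u2 NAND u3 = 0 NAND 0 = 1
u7 = Q OR u5 = 1 OR 1 = 1

u0 = 1; u7 = 1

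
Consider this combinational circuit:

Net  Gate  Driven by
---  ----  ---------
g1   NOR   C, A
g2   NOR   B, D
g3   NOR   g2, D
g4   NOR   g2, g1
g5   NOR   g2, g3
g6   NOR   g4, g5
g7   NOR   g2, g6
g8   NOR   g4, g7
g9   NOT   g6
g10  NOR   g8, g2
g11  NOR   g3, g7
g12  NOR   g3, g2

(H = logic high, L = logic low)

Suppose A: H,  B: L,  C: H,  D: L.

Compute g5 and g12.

g2 = B NOR D = L NOR L = H
g3 = g2 NOR D = H NOR L = L
g5 = g2 NOR g3 = H NOR L = L
g12 = g3 NOR g2 = L NOR H = L

g5 = L; g12 = L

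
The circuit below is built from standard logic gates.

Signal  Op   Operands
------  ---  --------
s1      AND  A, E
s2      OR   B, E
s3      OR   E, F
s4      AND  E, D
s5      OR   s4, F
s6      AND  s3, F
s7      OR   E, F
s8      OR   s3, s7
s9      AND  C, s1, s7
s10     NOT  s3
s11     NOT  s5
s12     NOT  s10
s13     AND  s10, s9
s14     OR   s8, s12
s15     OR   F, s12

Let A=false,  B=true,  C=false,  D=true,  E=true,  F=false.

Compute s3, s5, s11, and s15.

s3 = E OR F = true OR false = true
s4 = E AND D = true AND true = true
s5 = s4 OR F = true OR false = true
s10 = NOT s3 = NOT true = false
s11 = NOT s5 = NOT true = false
s12 = NOT s10 = NOT false = true
s15 = F OR s12 = false OR true = true

s3 = true, s5 = true, s11 = false, s15 = true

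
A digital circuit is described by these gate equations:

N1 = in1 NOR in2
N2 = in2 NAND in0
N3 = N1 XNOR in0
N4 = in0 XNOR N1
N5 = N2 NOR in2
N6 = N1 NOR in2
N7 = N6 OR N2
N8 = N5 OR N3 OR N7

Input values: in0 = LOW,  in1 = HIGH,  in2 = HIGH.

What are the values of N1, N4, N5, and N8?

N1 = in1 NOR in2 = HIGH NOR HIGH = LOW
N2 = in2 NAND in0 = HIGH NAND LOW = HIGH
N3 = N1 XNOR in0 = LOW XNOR LOW = HIGH
N4 = in0 XNOR N1 = LOW XNOR LOW = HIGH
N5 = N2 NOR in2 = HIGH NOR HIGH = LOW
N6 = N1 NOR in2 = LOW NOR HIGH = LOW
N7 = N6 OR N2 = LOW OR HIGH = HIGH
N8 = N5 OR N3 OR N7 = LOW OR HIGH OR HIGH = HIGH

N1 = LOW  N4 = HIGH  N5 = LOW  N8 = HIGH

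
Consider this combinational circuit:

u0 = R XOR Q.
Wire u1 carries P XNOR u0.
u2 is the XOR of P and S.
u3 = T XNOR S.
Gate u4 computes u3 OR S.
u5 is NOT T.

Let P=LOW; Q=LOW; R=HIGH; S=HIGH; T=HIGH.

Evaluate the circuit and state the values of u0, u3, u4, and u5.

u0 = HIGH  u3 = HIGH  u4 = HIGH  u5 = LOW

u0 = R XOR Q = HIGH XOR LOW = HIGH
u3 = T XNOR S = HIGH XNOR HIGH = HIGH
u4 = u3 OR S = HIGH OR HIGH = HIGH
u5 = NOT T = NOT HIGH = LOW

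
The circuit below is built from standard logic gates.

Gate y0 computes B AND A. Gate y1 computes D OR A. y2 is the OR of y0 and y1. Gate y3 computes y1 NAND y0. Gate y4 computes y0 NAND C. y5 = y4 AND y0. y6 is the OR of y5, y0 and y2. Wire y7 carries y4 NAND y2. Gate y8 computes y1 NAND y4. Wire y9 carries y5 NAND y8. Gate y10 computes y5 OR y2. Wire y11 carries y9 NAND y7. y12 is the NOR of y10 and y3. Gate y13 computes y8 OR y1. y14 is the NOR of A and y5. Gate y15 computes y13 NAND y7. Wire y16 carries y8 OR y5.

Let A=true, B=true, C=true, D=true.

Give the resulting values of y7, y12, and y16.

y0 = B AND A = true AND true = true
y1 = D OR A = true OR true = true
y2 = y0 OR y1 = true OR true = true
y3 = y1 NAND y0 = true NAND true = false
y4 = y0 NAND C = true NAND true = false
y5 = y4 AND y0 = false AND true = false
y7 = y4 NAND y2 = false NAND true = true
y8 = y1 NAND y4 = true NAND false = true
y10 = y5 OR y2 = false OR true = true
y12 = y10 NOR y3 = true NOR false = false
y16 = y8 OR y5 = true OR false = true

y7 = true, y12 = false, y16 = true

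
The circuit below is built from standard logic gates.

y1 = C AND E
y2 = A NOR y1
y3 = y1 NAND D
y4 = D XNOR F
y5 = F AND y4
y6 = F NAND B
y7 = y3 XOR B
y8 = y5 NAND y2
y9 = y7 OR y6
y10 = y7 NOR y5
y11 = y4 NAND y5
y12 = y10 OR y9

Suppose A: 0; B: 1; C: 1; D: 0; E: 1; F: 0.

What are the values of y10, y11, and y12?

y10 = 1  y11 = 1  y12 = 1

y1 = C AND E = 1 AND 1 = 1
y3 = y1 NAND D = 1 NAND 0 = 1
y4 = D XNOR F = 0 XNOR 0 = 1
y5 = F AND y4 = 0 AND 1 = 0
y6 = F NAND B = 0 NAND 1 = 1
y7 = y3 XOR B = 1 XOR 1 = 0
y9 = y7 OR y6 = 0 OR 1 = 1
y10 = y7 NOR y5 = 0 NOR 0 = 1
y11 = y4 NAND y5 = 1 NAND 0 = 1
y12 = y10 OR y9 = 1 OR 1 = 1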